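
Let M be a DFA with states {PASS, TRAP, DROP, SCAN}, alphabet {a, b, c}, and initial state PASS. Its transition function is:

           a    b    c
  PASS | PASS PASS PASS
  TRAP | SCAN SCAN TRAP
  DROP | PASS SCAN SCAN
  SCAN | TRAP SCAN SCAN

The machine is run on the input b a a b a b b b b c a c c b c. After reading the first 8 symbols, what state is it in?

PASS

Trace: PASS -b-> PASS -a-> PASS -a-> PASS -b-> PASS -a-> PASS -b-> PASS -b-> PASS -b-> PASS
After 8 symbols: PASS.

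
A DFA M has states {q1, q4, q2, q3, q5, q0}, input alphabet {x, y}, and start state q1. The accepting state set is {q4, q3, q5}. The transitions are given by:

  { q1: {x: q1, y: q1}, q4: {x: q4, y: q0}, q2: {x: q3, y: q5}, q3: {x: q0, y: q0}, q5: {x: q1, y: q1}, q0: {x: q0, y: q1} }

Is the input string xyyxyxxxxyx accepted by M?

No

Trace: q1 -x-> q1 -y-> q1 -y-> q1 -x-> q1 -y-> q1 -x-> q1 -x-> q1 -x-> q1 -x-> q1 -y-> q1 -x-> q1
End state q1 is not accepting.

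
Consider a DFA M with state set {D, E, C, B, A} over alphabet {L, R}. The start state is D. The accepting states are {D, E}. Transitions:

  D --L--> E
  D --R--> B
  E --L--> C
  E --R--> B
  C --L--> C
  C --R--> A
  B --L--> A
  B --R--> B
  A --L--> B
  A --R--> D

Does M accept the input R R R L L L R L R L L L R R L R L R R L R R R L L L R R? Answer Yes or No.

start at D
read 'R': D → B
read 'R': B → B
read 'R': B → B
read 'L': B → A
read 'L': A → B
read 'L': B → A
read 'R': A → D
read 'L': D → E
read 'R': E → B
read 'L': B → A
read 'L': A → B
read 'L': B → A
read 'R': A → D
read 'R': D → B
read 'L': B → A
read 'R': A → D
read 'L': D → E
read 'R': E → B
read 'R': B → B
read 'L': B → A
read 'R': A → D
read 'R': D → B
read 'R': B → B
read 'L': B → A
read 'L': A → B
read 'L': B → A
read 'R': A → D
read 'R': D → B
End state B is not accepting.

No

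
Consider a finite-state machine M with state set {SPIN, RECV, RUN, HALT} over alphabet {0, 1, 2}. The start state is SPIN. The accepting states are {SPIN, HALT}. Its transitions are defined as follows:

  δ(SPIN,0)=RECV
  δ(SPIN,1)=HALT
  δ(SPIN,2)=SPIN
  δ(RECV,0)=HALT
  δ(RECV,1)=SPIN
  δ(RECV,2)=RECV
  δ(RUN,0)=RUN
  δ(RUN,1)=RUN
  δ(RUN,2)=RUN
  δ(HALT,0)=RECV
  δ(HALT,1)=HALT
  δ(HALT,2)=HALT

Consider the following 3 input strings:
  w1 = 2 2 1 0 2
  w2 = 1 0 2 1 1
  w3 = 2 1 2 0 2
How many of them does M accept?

w1: Trace: SPIN -2-> SPIN -2-> SPIN -1-> HALT -0-> RECV -2-> RECV  → end RECV, rejected
w2: Trace: SPIN -1-> HALT -0-> RECV -2-> RECV -1-> SPIN -1-> HALT  → end HALT, accepted
w3: Trace: SPIN -2-> SPIN -1-> HALT -2-> HALT -0-> RECV -2-> RECV  → end RECV, rejected

1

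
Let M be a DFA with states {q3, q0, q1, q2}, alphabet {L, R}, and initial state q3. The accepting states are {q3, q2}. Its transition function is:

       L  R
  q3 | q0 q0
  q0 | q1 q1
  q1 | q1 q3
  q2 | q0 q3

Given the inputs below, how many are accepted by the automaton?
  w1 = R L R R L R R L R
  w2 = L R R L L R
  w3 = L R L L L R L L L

2

w1: Trace: q3 -R-> q0 -L-> q1 -R-> q3 -R-> q0 -L-> q1 -R-> q3 -R-> q0 -L-> q1 -R-> q3  → end q3, accepted
w2: Trace: q3 -L-> q0 -R-> q1 -R-> q3 -L-> q0 -L-> q1 -R-> q3  → end q3, accepted
w3: Trace: q3 -L-> q0 -R-> q1 -L-> q1 -L-> q1 -L-> q1 -R-> q3 -L-> q0 -L-> q1 -L-> q1  → end q1, rejected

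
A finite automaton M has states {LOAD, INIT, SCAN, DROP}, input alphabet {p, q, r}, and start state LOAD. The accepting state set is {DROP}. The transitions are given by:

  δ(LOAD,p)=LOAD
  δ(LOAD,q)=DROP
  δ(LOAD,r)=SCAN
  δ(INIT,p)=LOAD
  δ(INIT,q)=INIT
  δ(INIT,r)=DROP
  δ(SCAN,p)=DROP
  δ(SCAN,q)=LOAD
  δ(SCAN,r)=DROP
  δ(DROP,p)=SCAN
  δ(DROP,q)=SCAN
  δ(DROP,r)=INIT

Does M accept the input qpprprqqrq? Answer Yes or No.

Trace: LOAD -q-> DROP -p-> SCAN -p-> DROP -r-> INIT -p-> LOAD -r-> SCAN -q-> LOAD -q-> DROP -r-> INIT -q-> INIT
End state INIT is not accepting.

No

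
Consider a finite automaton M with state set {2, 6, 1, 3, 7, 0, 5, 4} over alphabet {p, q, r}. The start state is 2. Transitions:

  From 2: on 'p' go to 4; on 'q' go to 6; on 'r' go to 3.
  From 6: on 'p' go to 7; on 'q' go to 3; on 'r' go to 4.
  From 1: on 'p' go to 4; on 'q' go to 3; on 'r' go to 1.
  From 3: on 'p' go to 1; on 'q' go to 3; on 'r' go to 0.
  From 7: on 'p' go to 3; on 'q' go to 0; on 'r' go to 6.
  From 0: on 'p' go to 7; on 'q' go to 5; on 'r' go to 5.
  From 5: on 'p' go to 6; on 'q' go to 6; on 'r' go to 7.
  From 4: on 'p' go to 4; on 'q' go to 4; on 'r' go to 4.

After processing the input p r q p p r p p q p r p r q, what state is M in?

2 → 4 → 4 → 4 → 4 → 4 → 4 → 4 → 4 → 4 → 4 → 4 → 4 → 4 → 4

4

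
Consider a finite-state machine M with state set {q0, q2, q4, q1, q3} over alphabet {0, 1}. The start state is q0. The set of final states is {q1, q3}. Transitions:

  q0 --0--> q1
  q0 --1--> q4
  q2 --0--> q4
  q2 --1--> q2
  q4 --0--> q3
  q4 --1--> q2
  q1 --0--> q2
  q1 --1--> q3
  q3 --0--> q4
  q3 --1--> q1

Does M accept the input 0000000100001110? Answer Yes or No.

Trace: q0 -0-> q1 -0-> q2 -0-> q4 -0-> q3 -0-> q4 -0-> q3 -0-> q4 -1-> q2 -0-> q4 -0-> q3 -0-> q4 -0-> q3 -1-> q1 -1-> q3 -1-> q1 -0-> q2
End state q2 is not accepting.

No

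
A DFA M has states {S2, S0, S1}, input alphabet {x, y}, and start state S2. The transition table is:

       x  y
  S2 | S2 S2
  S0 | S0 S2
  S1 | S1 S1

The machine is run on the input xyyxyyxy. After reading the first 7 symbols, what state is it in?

start at S2
read 'x': S2 → S2
read 'y': S2 → S2
read 'y': S2 → S2
read 'x': S2 → S2
read 'y': S2 → S2
read 'y': S2 → S2
read 'x': S2 → S2
After 7 symbols: S2.

S2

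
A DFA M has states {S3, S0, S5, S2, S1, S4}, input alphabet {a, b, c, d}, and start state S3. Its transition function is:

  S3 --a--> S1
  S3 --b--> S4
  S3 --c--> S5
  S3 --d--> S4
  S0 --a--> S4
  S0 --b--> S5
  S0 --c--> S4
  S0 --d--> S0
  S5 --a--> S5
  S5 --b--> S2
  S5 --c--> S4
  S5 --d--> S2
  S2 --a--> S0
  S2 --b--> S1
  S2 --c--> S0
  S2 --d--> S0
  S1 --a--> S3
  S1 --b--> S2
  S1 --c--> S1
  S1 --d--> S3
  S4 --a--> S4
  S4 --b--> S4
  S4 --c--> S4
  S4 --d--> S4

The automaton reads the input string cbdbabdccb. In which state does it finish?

Trace: S3 -c-> S5 -b-> S2 -d-> S0 -b-> S5 -a-> S5 -b-> S2 -d-> S0 -c-> S4 -c-> S4 -b-> S4

S4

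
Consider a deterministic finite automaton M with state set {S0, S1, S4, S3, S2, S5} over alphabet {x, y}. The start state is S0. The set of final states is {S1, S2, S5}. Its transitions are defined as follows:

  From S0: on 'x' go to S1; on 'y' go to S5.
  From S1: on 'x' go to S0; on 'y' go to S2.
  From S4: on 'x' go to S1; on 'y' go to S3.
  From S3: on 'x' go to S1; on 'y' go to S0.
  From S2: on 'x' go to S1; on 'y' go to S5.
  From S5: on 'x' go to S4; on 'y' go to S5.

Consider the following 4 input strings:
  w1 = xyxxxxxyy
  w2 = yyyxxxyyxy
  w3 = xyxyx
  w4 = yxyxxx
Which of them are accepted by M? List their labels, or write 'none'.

w1:
  start at S0
  read 'x': S0 → S1
  read 'y': S1 → S2
  read 'x': S2 → S1
  read 'x': S1 → S0
  read 'x': S0 → S1
  read 'x': S1 → S0
  read 'x': S0 → S1
  read 'y': S1 → S2
  read 'y': S2 → S5
  end S5, accepted
w2:
  start at S0
  read 'y': S0 → S5
  read 'y': S5 → S5
  read 'y': S5 → S5
  read 'x': S5 → S4
  read 'x': S4 → S1
  read 'x': S1 → S0
  read 'y': S0 → S5
  read 'y': S5 → S5
  read 'x': S5 → S4
  read 'y': S4 → S3
  end S3, rejected
w3:
  start at S0
  read 'x': S0 → S1
  read 'y': S1 → S2
  read 'x': S2 → S1
  read 'y': S1 → S2
  read 'x': S2 → S1
  end S1, accepted
w4:
  start at S0
  read 'y': S0 → S5
  read 'x': S5 → S4
  read 'y': S4 → S3
  read 'x': S3 → S1
  read 'x': S1 → S0
  read 'x': S0 → S1
  end S1, accepted

w1, w3, w4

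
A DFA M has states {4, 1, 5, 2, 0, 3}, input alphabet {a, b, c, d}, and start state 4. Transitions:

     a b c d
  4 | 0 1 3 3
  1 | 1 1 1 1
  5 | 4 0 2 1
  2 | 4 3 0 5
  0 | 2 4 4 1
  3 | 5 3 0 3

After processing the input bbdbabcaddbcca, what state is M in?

1

start at 4
read 'b': 4 → 1
read 'b': 1 → 1
read 'd': 1 → 1
read 'b': 1 → 1
read 'a': 1 → 1
read 'b': 1 → 1
read 'c': 1 → 1
read 'a': 1 → 1
read 'd': 1 → 1
read 'd': 1 → 1
read 'b': 1 → 1
read 'c': 1 → 1
read 'c': 1 → 1
read 'a': 1 → 1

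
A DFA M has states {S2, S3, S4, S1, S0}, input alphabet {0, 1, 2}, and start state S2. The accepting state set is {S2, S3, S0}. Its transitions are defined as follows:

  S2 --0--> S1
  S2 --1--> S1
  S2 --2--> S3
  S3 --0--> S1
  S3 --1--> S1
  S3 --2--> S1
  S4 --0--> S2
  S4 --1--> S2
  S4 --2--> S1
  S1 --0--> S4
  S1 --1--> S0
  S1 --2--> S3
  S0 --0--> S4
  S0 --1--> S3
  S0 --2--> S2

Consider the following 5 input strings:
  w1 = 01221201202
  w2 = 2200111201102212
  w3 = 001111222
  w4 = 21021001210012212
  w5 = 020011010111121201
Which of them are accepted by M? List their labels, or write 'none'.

w1, w2, w4, w5

w1: Trace: S2 -0-> S1 -1-> S0 -2-> S2 -2-> S3 -1-> S1 -2-> S3 -0-> S1 -1-> S0 -2-> S2 -0-> S1 -2-> S3  → end S3, accepted
w2: Trace: S2 -2-> S3 -2-> S1 -0-> S4 -0-> S2 -1-> S1 -1-> S0 -1-> S3 -2-> S1 -0-> S4 -1-> S2 -1-> S1 -0-> S4 -2-> S1 -2-> S3 -1-> S1 -2-> S3  → end S3, accepted
w3: Trace: S2 -0-> S1 -0-> S4 -1-> S2 -1-> S1 -1-> S0 -1-> S3 -2-> S1 -2-> S3 -2-> S1  → end S1, rejected
w4: Trace: S2 -2-> S3 -1-> S1 -0-> S4 -2-> S1 -1-> S0 -0-> S4 -0-> S2 -1-> S1 -2-> S3 -1-> S1 -0-> S4 -0-> S2 -1-> S1 -2-> S3 -2-> S1 -1-> S0 -2-> S2  → end S2, accepted
w5: Trace: S2 -0-> S1 -2-> S3 -0-> S1 -0-> S4 -1-> S2 -1-> S1 -0-> S4 -1-> S2 -0-> S1 -1-> S0 -1-> S3 -1-> S1 -1-> S0 -2-> S2 -1-> S1 -2-> S3 -0-> S1 -1-> S0  → end S0, accepted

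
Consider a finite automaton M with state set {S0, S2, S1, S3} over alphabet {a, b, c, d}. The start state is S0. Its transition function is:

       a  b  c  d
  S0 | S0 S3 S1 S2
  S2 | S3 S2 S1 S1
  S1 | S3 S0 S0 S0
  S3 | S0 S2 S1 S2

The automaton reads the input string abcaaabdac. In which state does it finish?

S0 → S0 → S3 → S1 → S3 → S0 → S0 → S3 → S2 → S3 → S1

S1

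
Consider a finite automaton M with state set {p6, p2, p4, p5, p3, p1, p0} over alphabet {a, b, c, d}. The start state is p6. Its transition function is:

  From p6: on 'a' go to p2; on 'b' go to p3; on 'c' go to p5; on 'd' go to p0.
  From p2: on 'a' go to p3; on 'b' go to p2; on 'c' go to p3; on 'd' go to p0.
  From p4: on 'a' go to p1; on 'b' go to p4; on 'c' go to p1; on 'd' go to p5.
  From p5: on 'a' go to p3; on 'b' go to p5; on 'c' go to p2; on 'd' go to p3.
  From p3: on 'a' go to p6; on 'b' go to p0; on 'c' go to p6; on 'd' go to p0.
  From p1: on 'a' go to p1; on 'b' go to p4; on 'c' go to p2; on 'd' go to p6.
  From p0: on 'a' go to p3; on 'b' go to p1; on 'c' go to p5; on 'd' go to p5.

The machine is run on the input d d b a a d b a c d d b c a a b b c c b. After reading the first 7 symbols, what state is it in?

Trace: p6 -d-> p0 -d-> p5 -b-> p5 -a-> p3 -a-> p6 -d-> p0 -b-> p1
After 7 symbols: p1.

p1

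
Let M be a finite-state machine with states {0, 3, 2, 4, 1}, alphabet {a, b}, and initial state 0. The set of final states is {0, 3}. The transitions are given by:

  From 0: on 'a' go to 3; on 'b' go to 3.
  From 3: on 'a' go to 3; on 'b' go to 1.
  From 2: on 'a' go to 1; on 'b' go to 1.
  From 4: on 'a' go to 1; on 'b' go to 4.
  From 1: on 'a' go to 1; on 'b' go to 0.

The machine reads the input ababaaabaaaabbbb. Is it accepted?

Yes

Trace: 0 -a-> 3 -b-> 1 -a-> 1 -b-> 0 -a-> 3 -a-> 3 -a-> 3 -b-> 1 -a-> 1 -a-> 1 -a-> 1 -a-> 1 -b-> 0 -b-> 3 -b-> 1 -b-> 0
End state 0 is accepting.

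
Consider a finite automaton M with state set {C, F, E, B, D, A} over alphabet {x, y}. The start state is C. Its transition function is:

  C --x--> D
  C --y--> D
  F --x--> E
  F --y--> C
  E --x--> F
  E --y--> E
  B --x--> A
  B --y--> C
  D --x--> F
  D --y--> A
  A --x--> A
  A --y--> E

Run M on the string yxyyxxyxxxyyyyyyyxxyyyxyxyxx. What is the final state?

C → D → F → C → D → F → E → E → F → E → F → C → D → A → E → E → E → E → F → E → E → E → E → F → C → D → A → A → A

A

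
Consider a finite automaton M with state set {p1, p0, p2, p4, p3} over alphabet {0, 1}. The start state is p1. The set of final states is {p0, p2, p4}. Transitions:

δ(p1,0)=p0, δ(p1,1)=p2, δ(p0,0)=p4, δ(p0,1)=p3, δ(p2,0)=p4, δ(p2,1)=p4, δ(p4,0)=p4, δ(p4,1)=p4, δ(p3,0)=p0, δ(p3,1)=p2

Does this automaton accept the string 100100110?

start at p1
read '1': p1 → p2
read '0': p2 → p4
read '0': p4 → p4
read '1': p4 → p4
read '0': p4 → p4
read '0': p4 → p4
read '1': p4 → p4
read '1': p4 → p4
read '0': p4 → p4
End state p4 is accepting.

Yes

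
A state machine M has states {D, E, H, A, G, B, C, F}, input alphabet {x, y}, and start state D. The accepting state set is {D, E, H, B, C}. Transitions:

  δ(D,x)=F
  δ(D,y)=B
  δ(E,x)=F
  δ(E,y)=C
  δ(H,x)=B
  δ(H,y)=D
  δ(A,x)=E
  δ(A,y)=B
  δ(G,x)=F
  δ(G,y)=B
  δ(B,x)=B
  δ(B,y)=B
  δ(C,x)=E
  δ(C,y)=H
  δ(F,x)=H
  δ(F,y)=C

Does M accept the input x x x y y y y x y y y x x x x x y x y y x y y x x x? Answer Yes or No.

D → F → H → B → B → B → B → B → B → B → B → B → B → B → B → B → B → B → B → B → B → B → B → B → B → B → B
End state B is accepting.

Yes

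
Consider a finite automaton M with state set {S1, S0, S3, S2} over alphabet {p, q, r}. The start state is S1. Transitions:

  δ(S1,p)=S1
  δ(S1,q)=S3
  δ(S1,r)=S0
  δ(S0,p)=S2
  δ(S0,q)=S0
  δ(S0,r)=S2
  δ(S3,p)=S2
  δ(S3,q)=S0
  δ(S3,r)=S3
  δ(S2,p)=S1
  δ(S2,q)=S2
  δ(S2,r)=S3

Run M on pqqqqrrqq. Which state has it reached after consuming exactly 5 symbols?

start at S1
read 'p': S1 → S1
read 'q': S1 → S3
read 'q': S3 → S0
read 'q': S0 → S0
read 'q': S0 → S0
After 5 symbols: S0.

S0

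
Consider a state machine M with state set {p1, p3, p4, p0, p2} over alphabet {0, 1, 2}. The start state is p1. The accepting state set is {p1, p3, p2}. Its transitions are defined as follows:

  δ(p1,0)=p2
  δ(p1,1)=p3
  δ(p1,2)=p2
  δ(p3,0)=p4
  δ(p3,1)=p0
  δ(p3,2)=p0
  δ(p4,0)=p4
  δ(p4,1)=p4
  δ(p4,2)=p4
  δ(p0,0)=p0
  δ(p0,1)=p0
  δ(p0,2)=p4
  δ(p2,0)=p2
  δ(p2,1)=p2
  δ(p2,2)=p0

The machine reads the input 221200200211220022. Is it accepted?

No

start at p1
read '2': p1 → p2
read '2': p2 → p0
read '1': p0 → p0
read '2': p0 → p4
read '0': p4 → p4
read '0': p4 → p4
read '2': p4 → p4
read '0': p4 → p4
read '0': p4 → p4
read '2': p4 → p4
read '1': p4 → p4
read '1': p4 → p4
read '2': p4 → p4
read '2': p4 → p4
read '0': p4 → p4
read '0': p4 → p4
read '2': p4 → p4
read '2': p4 → p4
End state p4 is not accepting.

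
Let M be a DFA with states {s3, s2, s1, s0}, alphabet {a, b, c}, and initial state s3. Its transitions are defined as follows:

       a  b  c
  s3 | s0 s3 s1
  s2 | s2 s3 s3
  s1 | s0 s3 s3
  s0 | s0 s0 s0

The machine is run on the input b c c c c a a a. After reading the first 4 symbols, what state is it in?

s1

s3 → s3 → s1 → s3 → s1
After 4 symbols: s1.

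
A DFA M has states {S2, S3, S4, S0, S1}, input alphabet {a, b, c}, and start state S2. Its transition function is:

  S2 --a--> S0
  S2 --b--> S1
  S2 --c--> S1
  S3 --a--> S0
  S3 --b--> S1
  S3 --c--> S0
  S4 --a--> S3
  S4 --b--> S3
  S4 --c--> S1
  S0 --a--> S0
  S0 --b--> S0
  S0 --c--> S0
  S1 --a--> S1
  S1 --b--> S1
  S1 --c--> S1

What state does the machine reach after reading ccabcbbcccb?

Trace: S2 -c-> S1 -c-> S1 -a-> S1 -b-> S1 -c-> S1 -b-> S1 -b-> S1 -c-> S1 -c-> S1 -c-> S1 -b-> S1

S1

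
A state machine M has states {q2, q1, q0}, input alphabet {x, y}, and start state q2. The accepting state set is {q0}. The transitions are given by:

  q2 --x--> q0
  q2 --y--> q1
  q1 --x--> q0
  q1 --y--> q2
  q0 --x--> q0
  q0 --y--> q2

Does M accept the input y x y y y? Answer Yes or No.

No

Trace: q2 -y-> q1 -x-> q0 -y-> q2 -y-> q1 -y-> q2
End state q2 is not accepting.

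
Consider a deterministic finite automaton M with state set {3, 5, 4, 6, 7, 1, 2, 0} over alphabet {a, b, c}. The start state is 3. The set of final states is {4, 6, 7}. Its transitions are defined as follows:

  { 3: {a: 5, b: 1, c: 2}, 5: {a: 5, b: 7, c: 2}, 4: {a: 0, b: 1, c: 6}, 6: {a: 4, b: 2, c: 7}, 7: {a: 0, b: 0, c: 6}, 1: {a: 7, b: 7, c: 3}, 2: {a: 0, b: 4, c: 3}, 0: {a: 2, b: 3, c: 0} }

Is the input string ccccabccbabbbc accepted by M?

start at 3
read 'c': 3 → 2
read 'c': 2 → 3
read 'c': 3 → 2
read 'c': 2 → 3
read 'a': 3 → 5
read 'b': 5 → 7
read 'c': 7 → 6
read 'c': 6 → 7
read 'b': 7 → 0
read 'a': 0 → 2
read 'b': 2 → 4
read 'b': 4 → 1
read 'b': 1 → 7
read 'c': 7 → 6
End state 6 is accepting.

Yes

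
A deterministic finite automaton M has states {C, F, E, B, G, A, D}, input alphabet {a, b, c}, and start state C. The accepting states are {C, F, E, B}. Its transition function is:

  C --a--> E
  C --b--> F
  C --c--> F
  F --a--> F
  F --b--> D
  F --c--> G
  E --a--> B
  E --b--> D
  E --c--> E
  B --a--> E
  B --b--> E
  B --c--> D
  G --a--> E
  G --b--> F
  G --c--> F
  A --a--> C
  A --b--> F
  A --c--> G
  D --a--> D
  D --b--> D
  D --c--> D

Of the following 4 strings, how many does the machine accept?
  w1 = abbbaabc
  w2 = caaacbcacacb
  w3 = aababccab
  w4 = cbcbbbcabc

1

w1: C → E → D → D → D → D → D → D → D  → end D, rejected
w2: C → F → F → F → F → G → F → G → E → E → B → D → D  → end D, rejected
w3: C → E → B → E → B → E → E → E → B → E  → end E, accepted
w4: C → F → D → D → D → D → D → D → D → D → D  → end D, rejected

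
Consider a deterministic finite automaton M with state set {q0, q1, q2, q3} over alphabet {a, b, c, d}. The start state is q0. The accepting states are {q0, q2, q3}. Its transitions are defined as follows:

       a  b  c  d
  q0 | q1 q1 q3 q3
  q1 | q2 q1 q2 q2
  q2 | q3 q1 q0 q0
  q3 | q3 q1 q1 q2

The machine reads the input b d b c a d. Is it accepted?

start at q0
read 'b': q0 → q1
read 'd': q1 → q2
read 'b': q2 → q1
read 'c': q1 → q2
read 'a': q2 → q3
read 'd': q3 → q2
End state q2 is accepting.

Yes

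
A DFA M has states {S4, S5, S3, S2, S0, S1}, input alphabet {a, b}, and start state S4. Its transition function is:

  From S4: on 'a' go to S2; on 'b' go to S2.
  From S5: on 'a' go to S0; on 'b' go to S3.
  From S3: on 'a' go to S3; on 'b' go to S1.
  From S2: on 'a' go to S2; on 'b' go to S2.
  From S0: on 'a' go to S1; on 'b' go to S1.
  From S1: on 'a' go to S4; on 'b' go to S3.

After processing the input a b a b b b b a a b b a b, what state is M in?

start at S4
read 'a': S4 → S2
read 'b': S2 → S2
read 'a': S2 → S2
read 'b': S2 → S2
read 'b': S2 → S2
read 'b': S2 → S2
read 'b': S2 → S2
read 'a': S2 → S2
read 'a': S2 → S2
read 'b': S2 → S2
read 'b': S2 → S2
read 'a': S2 → S2
read 'b': S2 → S2

S2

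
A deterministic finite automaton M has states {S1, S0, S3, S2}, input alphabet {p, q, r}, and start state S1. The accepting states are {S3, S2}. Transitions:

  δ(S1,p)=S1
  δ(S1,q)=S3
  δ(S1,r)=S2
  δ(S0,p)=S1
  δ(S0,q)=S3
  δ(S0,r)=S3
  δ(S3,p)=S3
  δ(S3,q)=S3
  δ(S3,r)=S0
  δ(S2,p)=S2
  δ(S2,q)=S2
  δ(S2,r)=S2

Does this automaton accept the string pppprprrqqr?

S1 → S1 → S1 → S1 → S1 → S2 → S2 → S2 → S2 → S2 → S2 → S2
End state S2 is accepting.

Yes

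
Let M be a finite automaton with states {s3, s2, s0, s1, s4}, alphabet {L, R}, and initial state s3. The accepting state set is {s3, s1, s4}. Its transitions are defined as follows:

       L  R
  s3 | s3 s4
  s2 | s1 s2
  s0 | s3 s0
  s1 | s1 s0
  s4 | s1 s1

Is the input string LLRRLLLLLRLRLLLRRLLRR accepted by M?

Trace: s3 -L-> s3 -L-> s3 -R-> s4 -R-> s1 -L-> s1 -L-> s1 -L-> s1 -L-> s1 -L-> s1 -R-> s0 -L-> s3 -R-> s4 -L-> s1 -L-> s1 -L-> s1 -R-> s0 -R-> s0 -L-> s3 -L-> s3 -R-> s4 -R-> s1
End state s1 is accepting.

Yes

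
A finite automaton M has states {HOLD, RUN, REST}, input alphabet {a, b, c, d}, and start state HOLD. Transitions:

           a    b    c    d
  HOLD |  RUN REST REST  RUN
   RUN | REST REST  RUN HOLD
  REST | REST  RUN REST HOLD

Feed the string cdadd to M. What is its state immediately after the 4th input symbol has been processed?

HOLD

Trace: HOLD -c-> REST -d-> HOLD -a-> RUN -d-> HOLD
After 4 symbols: HOLD.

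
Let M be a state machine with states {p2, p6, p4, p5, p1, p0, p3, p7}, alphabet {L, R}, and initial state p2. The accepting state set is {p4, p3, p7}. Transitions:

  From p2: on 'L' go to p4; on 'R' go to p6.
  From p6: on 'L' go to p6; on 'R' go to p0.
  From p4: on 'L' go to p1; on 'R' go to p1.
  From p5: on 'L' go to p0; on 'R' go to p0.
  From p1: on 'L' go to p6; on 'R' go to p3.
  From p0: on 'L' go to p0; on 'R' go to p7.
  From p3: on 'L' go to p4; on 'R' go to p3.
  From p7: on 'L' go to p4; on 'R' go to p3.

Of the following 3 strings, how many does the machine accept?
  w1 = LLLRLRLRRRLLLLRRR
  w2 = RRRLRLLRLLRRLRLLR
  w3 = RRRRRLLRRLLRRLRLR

w1: Trace: p2 -L-> p4 -L-> p1 -L-> p6 -R-> p0 -L-> p0 -R-> p7 -L-> p4 -R-> p1 -R-> p3 -R-> p3 -L-> p4 -L-> p1 -L-> p6 -L-> p6 -R-> p0 -R-> p7 -R-> p3  → end p3, accepted
w2: Trace: p2 -R-> p6 -R-> p0 -R-> p7 -L-> p4 -R-> p1 -L-> p6 -L-> p6 -R-> p0 -L-> p0 -L-> p0 -R-> p7 -R-> p3 -L-> p4 -R-> p1 -L-> p6 -L-> p6 -R-> p0  → end p0, rejected
w3: Trace: p2 -R-> p6 -R-> p0 -R-> p7 -R-> p3 -R-> p3 -L-> p4 -L-> p1 -R-> p3 -R-> p3 -L-> p4 -L-> p1 -R-> p3 -R-> p3 -L-> p4 -R-> p1 -L-> p6 -R-> p0  → end p0, rejected

1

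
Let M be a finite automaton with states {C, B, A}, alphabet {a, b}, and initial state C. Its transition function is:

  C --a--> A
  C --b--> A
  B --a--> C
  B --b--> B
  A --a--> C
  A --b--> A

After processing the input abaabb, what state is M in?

A

start at C
read 'a': C → A
read 'b': A → A
read 'a': A → C
read 'a': C → A
read 'b': A → A
read 'b': A → A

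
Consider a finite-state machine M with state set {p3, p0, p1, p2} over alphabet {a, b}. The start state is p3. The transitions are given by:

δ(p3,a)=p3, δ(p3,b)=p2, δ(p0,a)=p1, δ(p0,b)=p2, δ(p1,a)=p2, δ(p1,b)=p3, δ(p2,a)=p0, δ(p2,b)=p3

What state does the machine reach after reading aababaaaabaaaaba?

p0

Trace: p3 -a-> p3 -a-> p3 -b-> p2 -a-> p0 -b-> p2 -a-> p0 -a-> p1 -a-> p2 -a-> p0 -b-> p2 -a-> p0 -a-> p1 -a-> p2 -a-> p0 -b-> p2 -a-> p0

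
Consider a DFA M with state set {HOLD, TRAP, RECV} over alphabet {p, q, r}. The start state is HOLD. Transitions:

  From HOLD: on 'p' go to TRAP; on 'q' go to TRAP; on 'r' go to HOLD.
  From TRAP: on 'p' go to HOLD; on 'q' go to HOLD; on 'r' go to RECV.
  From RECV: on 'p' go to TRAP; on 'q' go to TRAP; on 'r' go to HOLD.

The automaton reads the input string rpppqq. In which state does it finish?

Trace: HOLD -r-> HOLD -p-> TRAP -p-> HOLD -p-> TRAP -q-> HOLD -q-> TRAP

TRAP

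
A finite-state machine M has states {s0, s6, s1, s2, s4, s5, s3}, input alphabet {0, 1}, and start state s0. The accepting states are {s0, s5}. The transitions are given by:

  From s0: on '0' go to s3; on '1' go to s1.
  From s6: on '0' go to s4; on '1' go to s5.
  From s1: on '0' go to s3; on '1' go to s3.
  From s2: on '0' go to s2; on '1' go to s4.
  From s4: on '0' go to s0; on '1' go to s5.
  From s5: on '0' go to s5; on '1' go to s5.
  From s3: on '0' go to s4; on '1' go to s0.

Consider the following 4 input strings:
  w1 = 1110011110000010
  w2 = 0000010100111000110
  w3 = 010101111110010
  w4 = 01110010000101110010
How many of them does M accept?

w1: Trace: s0 -1-> s1 -1-> s3 -1-> s0 -0-> s3 -0-> s4 -1-> s5 -1-> s5 -1-> s5 -1-> s5 -0-> s5 -0-> s5 -0-> s5 -0-> s5 -0-> s5 -1-> s5 -0-> s5  → end s5, accepted
w2: Trace: s0 -0-> s3 -0-> s4 -0-> s0 -0-> s3 -0-> s4 -1-> s5 -0-> s5 -1-> s5 -0-> s5 -0-> s5 -1-> s5 -1-> s5 -1-> s5 -0-> s5 -0-> s5 -0-> s5 -1-> s5 -1-> s5 -0-> s5  → end s5, accepted
w3: Trace: s0 -0-> s3 -1-> s0 -0-> s3 -1-> s0 -0-> s3 -1-> s0 -1-> s1 -1-> s3 -1-> s0 -1-> s1 -1-> s3 -0-> s4 -0-> s0 -1-> s1 -0-> s3  → end s3, rejected
w4: Trace: s0 -0-> s3 -1-> s0 -1-> s1 -1-> s3 -0-> s4 -0-> s0 -1-> s1 -0-> s3 -0-> s4 -0-> s0 -0-> s3 -1-> s0 -0-> s3 -1-> s0 -1-> s1 -1-> s3 -0-> s4 -0-> s0 -1-> s1 -0-> s3  → end s3, rejected

2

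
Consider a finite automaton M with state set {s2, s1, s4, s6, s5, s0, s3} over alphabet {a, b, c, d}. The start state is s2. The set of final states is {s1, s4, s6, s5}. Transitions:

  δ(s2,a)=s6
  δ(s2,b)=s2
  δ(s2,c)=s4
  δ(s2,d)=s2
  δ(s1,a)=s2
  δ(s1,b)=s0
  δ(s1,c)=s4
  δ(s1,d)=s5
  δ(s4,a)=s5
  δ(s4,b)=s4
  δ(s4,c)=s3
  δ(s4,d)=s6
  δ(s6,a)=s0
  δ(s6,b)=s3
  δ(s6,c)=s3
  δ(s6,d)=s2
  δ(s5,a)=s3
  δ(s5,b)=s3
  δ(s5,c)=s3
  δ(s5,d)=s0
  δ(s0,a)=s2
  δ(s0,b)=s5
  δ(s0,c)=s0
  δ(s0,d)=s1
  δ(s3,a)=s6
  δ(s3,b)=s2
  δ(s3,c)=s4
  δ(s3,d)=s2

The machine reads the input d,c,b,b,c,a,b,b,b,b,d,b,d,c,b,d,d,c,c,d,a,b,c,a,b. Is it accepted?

No

start at s2
read 'd': s2 → s2
read 'c': s2 → s4
read 'b': s4 → s4
read 'b': s4 → s4
read 'c': s4 → s3
read 'a': s3 → s6
read 'b': s6 → s3
read 'b': s3 → s2
read 'b': s2 → s2
read 'b': s2 → s2
read 'd': s2 → s2
read 'b': s2 → s2
read 'd': s2 → s2
read 'c': s2 → s4
read 'b': s4 → s4
read 'd': s4 → s6
read 'd': s6 → s2
read 'c': s2 → s4
read 'c': s4 → s3
read 'd': s3 → s2
read 'a': s2 → s6
read 'b': s6 → s3
read 'c': s3 → s4
read 'a': s4 → s5
read 'b': s5 → s3
End state s3 is not accepting.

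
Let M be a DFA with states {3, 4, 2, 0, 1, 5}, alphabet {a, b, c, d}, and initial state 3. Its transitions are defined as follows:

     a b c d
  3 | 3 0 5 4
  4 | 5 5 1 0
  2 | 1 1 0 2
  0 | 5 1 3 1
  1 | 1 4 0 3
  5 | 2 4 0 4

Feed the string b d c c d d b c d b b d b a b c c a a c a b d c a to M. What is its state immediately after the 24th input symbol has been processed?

Trace: 3 -b-> 0 -d-> 1 -c-> 0 -c-> 3 -d-> 4 -d-> 0 -b-> 1 -c-> 0 -d-> 1 -b-> 4 -b-> 5 -d-> 4 -b-> 5 -a-> 2 -b-> 1 -c-> 0 -c-> 3 -a-> 3 -a-> 3 -c-> 5 -a-> 2 -b-> 1 -d-> 3 -c-> 5
After 24 symbols: 5.

5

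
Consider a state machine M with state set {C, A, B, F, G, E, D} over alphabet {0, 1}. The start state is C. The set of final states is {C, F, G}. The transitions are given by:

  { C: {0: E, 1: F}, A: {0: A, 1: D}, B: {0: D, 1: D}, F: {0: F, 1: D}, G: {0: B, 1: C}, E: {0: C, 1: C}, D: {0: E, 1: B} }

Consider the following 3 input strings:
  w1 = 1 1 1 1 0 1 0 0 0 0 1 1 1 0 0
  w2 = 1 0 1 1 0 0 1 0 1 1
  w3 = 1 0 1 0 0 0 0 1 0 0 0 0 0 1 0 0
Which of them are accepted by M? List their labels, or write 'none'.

w2, w3

w1:
  start at C
  read '1': C → F
  read '1': F → D
  read '1': D → B
  read '1': B → D
  read '0': D → E
  read '1': E → C
  read '0': C → E
  read '0': E → C
  read '0': C → E
  read '0': E → C
  read '1': C → F
  read '1': F → D
  read '1': D → B
  read '0': B → D
  read '0': D → E
  end E, rejected
w2:
  start at C
  read '1': C → F
  read '0': F → F
  read '1': F → D
  read '1': D → B
  read '0': B → D
  read '0': D → E
  read '1': E → C
  read '0': C → E
  read '1': E → C
  read '1': C → F
  end F, accepted
w3:
  start at C
  read '1': C → F
  read '0': F → F
  read '1': F → D
  read '0': D → E
  read '0': E → C
  read '0': C → E
  read '0': E → C
  read '1': C → F
  read '0': F → F
  read '0': F → F
  read '0': F → F
  read '0': F → F
  read '0': F → F
  read '1': F → D
  read '0': D → E
  read '0': E → C
  end C, accepted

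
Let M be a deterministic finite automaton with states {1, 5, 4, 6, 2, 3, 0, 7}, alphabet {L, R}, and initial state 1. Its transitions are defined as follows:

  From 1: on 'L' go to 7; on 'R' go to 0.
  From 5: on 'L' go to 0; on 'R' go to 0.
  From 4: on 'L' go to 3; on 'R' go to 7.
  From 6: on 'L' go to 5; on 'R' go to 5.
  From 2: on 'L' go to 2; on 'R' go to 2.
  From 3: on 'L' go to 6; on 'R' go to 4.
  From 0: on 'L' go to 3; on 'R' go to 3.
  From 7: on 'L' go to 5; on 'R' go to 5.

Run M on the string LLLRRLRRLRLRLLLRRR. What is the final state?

1 → 7 → 5 → 0 → 3 → 4 → 3 → 4 → 7 → 5 → 0 → 3 → 4 → 3 → 6 → 5 → 0 → 3 → 4

4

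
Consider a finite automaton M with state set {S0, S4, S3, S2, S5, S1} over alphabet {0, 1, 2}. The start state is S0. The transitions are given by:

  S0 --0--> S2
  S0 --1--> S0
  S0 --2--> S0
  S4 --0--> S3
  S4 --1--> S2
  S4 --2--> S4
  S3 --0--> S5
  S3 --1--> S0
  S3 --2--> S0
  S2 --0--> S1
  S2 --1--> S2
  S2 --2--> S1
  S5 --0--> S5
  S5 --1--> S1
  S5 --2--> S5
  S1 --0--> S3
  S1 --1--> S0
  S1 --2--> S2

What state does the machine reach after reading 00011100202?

S2

start at S0
read '0': S0 → S2
read '0': S2 → S1
read '0': S1 → S3
read '1': S3 → S0
read '1': S0 → S0
read '1': S0 → S0
read '0': S0 → S2
read '0': S2 → S1
read '2': S1 → S2
read '0': S2 → S1
read '2': S1 → S2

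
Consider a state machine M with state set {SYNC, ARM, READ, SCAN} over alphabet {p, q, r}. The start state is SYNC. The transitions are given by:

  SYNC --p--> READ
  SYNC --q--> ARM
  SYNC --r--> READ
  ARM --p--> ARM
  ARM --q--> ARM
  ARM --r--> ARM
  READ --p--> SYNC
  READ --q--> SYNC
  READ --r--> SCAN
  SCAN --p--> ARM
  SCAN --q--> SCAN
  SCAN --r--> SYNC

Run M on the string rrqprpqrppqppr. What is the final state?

ARM

start at SYNC
read 'r': SYNC → READ
read 'r': READ → SCAN
read 'q': SCAN → SCAN
read 'p': SCAN → ARM
read 'r': ARM → ARM
read 'p': ARM → ARM
read 'q': ARM → ARM
read 'r': ARM → ARM
read 'p': ARM → ARM
read 'p': ARM → ARM
read 'q': ARM → ARM
read 'p': ARM → ARM
read 'p': ARM → ARM
read 'r': ARM → ARM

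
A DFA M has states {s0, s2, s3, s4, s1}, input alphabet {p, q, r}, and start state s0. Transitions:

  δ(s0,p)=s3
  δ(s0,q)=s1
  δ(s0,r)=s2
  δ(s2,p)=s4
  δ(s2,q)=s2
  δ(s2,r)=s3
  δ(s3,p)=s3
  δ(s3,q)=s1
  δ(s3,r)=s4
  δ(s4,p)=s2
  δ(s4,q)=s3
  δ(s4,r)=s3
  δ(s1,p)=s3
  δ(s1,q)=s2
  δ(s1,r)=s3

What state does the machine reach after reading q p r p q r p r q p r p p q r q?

s3

s0 → s1 → s3 → s4 → s2 → s2 → s3 → s3 → s4 → s3 → s3 → s4 → s2 → s4 → s3 → s4 → s3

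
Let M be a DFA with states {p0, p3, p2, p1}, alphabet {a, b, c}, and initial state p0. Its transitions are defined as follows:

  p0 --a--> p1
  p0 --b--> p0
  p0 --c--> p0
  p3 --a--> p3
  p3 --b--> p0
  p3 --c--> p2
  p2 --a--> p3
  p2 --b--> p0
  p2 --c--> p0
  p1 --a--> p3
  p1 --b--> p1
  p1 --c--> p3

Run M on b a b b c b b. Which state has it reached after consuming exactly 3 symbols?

start at p0
read 'b': p0 → p0
read 'a': p0 → p1
read 'b': p1 → p1
After 3 symbols: p1.

p1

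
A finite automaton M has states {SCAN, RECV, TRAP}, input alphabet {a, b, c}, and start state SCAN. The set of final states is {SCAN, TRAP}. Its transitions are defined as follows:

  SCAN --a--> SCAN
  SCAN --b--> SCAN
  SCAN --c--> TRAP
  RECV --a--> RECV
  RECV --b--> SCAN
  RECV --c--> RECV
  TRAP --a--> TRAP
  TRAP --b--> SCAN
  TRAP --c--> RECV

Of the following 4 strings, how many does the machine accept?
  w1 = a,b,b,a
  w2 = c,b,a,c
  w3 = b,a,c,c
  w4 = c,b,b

3

w1: Trace: SCAN -a-> SCAN -b-> SCAN -b-> SCAN -a-> SCAN  → end SCAN, accepted
w2: Trace: SCAN -c-> TRAP -b-> SCAN -a-> SCAN -c-> TRAP  → end TRAP, accepted
w3: Trace: SCAN -b-> SCAN -a-> SCAN -c-> TRAP -c-> RECV  → end RECV, rejected
w4: Trace: SCAN -c-> TRAP -b-> SCAN -b-> SCAN  → end SCAN, accepted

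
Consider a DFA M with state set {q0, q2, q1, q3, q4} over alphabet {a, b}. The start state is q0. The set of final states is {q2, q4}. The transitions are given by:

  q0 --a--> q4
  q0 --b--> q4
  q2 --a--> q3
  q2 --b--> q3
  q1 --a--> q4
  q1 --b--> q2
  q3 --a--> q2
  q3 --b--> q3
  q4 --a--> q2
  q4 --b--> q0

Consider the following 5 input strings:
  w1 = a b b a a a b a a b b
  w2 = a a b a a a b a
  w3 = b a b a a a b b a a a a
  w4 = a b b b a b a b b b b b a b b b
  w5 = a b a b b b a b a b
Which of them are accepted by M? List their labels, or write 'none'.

w2

w1: q0 → q4 → q0 → q4 → q2 → q3 → q2 → q3 → q2 → q3 → q3 → q3  → end q3, rejected
w2: q0 → q4 → q2 → q3 → q2 → q3 → q2 → q3 → q2  → end q2, accepted
w3: q0 → q4 → q2 → q3 → q2 → q3 → q2 → q3 → q3 → q2 → q3 → q2 → q3  → end q3, rejected
w4: q0 → q4 → q0 → q4 → q0 → q4 → q0 → q4 → q0 → q4 → q0 → q4 → q0 → q4 → q0 → q4 → q0  → end q0, rejected
w5: q0 → q4 → q0 → q4 → q0 → q4 → q0 → q4 → q0 → q4 → q0  → end q0, rejected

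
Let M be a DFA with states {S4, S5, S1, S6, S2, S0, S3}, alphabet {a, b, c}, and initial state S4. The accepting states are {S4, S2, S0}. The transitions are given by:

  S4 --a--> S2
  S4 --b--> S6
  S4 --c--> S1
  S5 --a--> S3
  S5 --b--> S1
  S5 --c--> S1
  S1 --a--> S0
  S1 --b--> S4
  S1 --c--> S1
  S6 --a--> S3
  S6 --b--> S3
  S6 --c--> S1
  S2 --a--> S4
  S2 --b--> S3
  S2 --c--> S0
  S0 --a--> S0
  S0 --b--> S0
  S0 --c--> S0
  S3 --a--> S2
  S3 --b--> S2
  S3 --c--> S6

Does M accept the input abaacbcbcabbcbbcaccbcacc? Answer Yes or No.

start at S4
read 'a': S4 → S2
read 'b': S2 → S3
read 'a': S3 → S2
read 'a': S2 → S4
read 'c': S4 → S1
read 'b': S1 → S4
read 'c': S4 → S1
read 'b': S1 → S4
read 'c': S4 → S1
read 'a': S1 → S0
read 'b': S0 → S0
read 'b': S0 → S0
read 'c': S0 → S0
read 'b': S0 → S0
read 'b': S0 → S0
read 'c': S0 → S0
read 'a': S0 → S0
read 'c': S0 → S0
read 'c': S0 → S0
read 'b': S0 → S0
read 'c': S0 → S0
read 'a': S0 → S0
read 'c': S0 → S0
read 'c': S0 → S0
End state S0 is accepting.

Yes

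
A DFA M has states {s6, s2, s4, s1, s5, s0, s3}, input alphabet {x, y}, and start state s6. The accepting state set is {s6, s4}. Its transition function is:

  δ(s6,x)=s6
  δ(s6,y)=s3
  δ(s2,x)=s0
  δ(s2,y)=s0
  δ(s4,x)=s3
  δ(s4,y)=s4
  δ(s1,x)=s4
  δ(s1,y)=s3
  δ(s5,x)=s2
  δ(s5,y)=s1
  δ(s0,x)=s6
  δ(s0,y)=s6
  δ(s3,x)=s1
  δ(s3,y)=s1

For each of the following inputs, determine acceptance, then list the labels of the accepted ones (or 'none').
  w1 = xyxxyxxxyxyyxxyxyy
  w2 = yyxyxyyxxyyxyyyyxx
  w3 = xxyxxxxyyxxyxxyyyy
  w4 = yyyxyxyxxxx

w1:
  start at s6
  read 'x': s6 → s6
  read 'y': s6 → s3
  read 'x': s3 → s1
  read 'x': s1 → s4
  read 'y': s4 → s4
  read 'x': s4 → s3
  read 'x': s3 → s1
  read 'x': s1 → s4
  read 'y': s4 → s4
  read 'x': s4 → s3
  read 'y': s3 → s1
  read 'y': s1 → s3
  read 'x': s3 → s1
  read 'x': s1 → s4
  read 'y': s4 → s4
  read 'x': s4 → s3
  read 'y': s3 → s1
  read 'y': s1 → s3
  end s3, rejected
w2:
  start at s6
  read 'y': s6 → s3
  read 'y': s3 → s1
  read 'x': s1 → s4
  read 'y': s4 → s4
  read 'x': s4 → s3
  read 'y': s3 → s1
  read 'y': s1 → s3
  read 'x': s3 → s1
  read 'x': s1 → s4
  read 'y': s4 → s4
  read 'y': s4 → s4
  read 'x': s4 → s3
  read 'y': s3 → s1
  read 'y': s1 → s3
  read 'y': s3 → s1
  read 'y': s1 → s3
  read 'x': s3 → s1
  read 'x': s1 → s4
  end s4, accepted
w3:
  start at s6
  read 'x': s6 → s6
  read 'x': s6 → s6
  read 'y': s6 → s3
  read 'x': s3 → s1
  read 'x': s1 → s4
  read 'x': s4 → s3
  read 'x': s3 → s1
  read 'y': s1 → s3
  read 'y': s3 → s1
  read 'x': s1 → s4
  read 'x': s4 → s3
  read 'y': s3 → s1
  read 'x': s1 → s4
  read 'x': s4 → s3
  read 'y': s3 → s1
  read 'y': s1 → s3
  read 'y': s3 → s1
  read 'y': s1 → s3
  end s3, rejected
w4:
  start at s6
  read 'y': s6 → s3
  read 'y': s3 → s1
  read 'y': s1 → s3
  read 'x': s3 → s1
  read 'y': s1 → s3
  read 'x': s3 → s1
  read 'y': s1 → s3
  read 'x': s3 → s1
  read 'x': s1 → s4
  read 'x': s4 → s3
  read 'x': s3 → s1
  end s1, rejected

w2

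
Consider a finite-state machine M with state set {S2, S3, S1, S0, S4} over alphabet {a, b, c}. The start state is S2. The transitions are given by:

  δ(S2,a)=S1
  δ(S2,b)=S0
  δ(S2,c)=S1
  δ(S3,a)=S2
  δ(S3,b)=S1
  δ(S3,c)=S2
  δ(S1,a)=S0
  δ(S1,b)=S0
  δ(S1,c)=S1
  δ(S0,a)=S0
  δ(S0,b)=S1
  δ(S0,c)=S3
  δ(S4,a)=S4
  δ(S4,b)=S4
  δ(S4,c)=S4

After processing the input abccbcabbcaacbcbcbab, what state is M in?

S1

S2 → S1 → S0 → S3 → S2 → S0 → S3 → S2 → S0 → S1 → S1 → S0 → S0 → S3 → S1 → S1 → S0 → S3 → S1 → S0 → S1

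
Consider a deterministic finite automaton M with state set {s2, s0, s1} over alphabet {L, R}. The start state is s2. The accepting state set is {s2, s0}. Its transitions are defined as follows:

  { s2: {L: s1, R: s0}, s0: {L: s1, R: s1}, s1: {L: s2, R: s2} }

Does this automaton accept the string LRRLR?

Yes

start at s2
read 'L': s2 → s1
read 'R': s1 → s2
read 'R': s2 → s0
read 'L': s0 → s1
read 'R': s1 → s2
End state s2 is accepting.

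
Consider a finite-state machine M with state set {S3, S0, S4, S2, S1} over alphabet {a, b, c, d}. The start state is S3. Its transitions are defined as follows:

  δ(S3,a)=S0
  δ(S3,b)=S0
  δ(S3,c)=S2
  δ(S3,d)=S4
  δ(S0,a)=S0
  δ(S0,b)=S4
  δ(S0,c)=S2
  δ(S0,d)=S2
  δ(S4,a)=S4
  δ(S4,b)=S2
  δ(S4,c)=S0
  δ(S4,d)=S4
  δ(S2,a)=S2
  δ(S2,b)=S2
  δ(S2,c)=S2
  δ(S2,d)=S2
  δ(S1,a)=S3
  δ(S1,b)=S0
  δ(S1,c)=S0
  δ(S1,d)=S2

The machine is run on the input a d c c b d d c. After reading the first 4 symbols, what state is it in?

start at S3
read 'a': S3 → S0
read 'd': S0 → S2
read 'c': S2 → S2
read 'c': S2 → S2
After 4 symbols: S2.

S2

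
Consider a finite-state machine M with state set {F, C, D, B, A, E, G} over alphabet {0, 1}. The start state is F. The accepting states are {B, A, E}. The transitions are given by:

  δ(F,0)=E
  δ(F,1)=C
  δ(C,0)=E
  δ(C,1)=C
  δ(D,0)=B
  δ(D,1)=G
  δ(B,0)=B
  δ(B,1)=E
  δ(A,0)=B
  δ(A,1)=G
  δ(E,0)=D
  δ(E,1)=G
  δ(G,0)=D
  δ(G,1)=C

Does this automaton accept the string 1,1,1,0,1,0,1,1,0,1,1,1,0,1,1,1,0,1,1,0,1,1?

No

F → C → C → C → E → G → D → G → C → E → G → C → C → E → G → C → C → E → G → C → E → G → C
End state C is not accepting.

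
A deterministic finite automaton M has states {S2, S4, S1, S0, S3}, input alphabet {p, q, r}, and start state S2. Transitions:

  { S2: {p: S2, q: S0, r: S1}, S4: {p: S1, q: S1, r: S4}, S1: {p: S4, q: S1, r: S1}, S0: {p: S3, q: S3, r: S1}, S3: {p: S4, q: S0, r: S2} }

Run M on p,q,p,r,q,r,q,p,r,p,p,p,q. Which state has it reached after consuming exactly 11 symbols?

S2 → S2 → S0 → S3 → S2 → S0 → S1 → S1 → S4 → S4 → S1 → S4
After 11 symbols: S4.

S4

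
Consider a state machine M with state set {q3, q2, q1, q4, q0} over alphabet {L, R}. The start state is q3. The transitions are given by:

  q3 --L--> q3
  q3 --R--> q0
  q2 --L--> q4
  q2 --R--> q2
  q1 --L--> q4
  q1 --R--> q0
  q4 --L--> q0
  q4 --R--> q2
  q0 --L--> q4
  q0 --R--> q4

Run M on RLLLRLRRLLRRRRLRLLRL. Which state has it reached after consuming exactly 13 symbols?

Trace: q3 -R-> q0 -L-> q4 -L-> q0 -L-> q4 -R-> q2 -L-> q4 -R-> q2 -R-> q2 -L-> q4 -L-> q0 -R-> q4 -R-> q2 -R-> q2
After 13 symbols: q2.

q2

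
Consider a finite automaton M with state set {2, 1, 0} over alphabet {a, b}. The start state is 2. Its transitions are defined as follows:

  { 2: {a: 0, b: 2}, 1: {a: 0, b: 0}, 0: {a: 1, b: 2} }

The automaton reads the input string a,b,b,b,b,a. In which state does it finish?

0

2 → 0 → 2 → 2 → 2 → 2 → 0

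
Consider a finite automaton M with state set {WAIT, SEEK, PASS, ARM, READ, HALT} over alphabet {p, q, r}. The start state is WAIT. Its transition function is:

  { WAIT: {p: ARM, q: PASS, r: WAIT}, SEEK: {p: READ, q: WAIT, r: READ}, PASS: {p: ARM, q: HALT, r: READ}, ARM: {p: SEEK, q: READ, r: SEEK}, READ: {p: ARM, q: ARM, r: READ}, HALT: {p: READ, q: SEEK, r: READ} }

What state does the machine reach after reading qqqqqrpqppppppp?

WAIT → PASS → HALT → SEEK → WAIT → PASS → READ → ARM → READ → ARM → SEEK → READ → ARM → SEEK → READ → ARM

ARM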